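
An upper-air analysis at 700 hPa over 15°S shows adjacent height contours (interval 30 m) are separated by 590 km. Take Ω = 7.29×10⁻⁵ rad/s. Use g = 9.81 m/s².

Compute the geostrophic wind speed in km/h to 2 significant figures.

Coriolis parameter at 15°S:
f = 2Ω sin φ = 2 × 7.29×10⁻⁵ × sin 15° = 3.77×10⁻⁵ s⁻¹
Height gradient: |∂Z/∂n| = 30 m / 590000 m = 5.08×10⁻⁵
On a pressure surface, geostrophic balance gives V_g = (g/f)|∂Z/∂n|:
V_g = 9.81 × 5.08×10⁻⁵ / 3.77×10⁻⁵ = 13.2 m/s
Converting: 13.2 m/s × 3.6 = 48 km/h

48 km/h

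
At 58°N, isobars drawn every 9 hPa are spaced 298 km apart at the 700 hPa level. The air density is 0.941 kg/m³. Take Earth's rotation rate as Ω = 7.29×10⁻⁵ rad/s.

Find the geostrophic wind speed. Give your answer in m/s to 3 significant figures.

Coriolis parameter at 58°N:
f = 2Ω sin φ = 2 × 7.29×10⁻⁵ × sin 58° = 1.24×10⁻⁴ s⁻¹
Pressure gradient: |∂P/∂n| = 900 Pa / 298000 m = 3.02×10⁻³ Pa/m
Geostrophic balance (pressure-gradient force = Coriolis force):
V_g = (1/(fρ)) |∂P/∂n| = 3.02×10⁻³ / (1.24×10⁻⁴ × 0.941) = 26.0 m/s

26.0 m/s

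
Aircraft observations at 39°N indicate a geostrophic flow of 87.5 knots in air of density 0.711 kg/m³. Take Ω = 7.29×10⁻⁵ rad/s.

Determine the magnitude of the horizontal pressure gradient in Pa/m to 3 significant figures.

2.94×10⁻³ Pa/m

Coriolis parameter at 39°N:
f = 2Ω sin φ = 2 × 7.29×10⁻⁵ × sin 39° = 9.18×10⁻⁵ s⁻¹
Wind speed in SI: 87.5 knots = 45.0 m/s
Geostrophic balance rearranged: |∂P/∂n| = f ρ V_g
|∂P/∂n| = 9.18×10⁻⁵ × 0.711 × 45.0 = 2.94×10⁻³ Pa/m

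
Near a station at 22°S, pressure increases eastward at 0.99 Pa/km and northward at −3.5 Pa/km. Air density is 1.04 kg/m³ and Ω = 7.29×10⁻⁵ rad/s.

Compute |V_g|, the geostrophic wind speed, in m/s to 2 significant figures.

Coriolis parameter at 22°S:
f = 2Ω sin φ = 2 × 7.29×10⁻⁵ × sin 22° = 5.46×10⁻⁵ s⁻¹
In the Southern Hemisphere f is negative: f = −5.46×10⁻⁵ s⁻¹.
Component geostrophic relations (x east, y north):
u_g = −(1/(fρ)) ∂P/∂y,  v_g = (1/(fρ)) ∂P/∂x
u_g = −(−3.5×10⁻³)/(−5.46×10⁻⁵ × 1.04) = −61.6 m/s;  v_g = (0.99×10⁻³)/(−5.46×10⁻⁵ × 1.04) = −17.4 m/s
|V_g| = √(u_g² + v_g²) = 64.0 m/s

64 m/s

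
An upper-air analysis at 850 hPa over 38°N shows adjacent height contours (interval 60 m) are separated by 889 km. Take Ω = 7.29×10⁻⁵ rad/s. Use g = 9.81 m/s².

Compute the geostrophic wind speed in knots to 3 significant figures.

14.3 knots

Coriolis parameter at 38°N:
f = 2Ω sin φ = 2 × 7.29×10⁻⁵ × sin 38° = 8.98×10⁻⁵ s⁻¹
Height gradient: |∂Z/∂n| = 60 m / 889000 m = 6.75×10⁻⁵
On a pressure surface, geostrophic balance gives V_g = (g/f)|∂Z/∂n|:
V_g = 9.81 × 6.75×10⁻⁵ / 8.98×10⁻⁵ = 7.38 m/s
Converting: 7.38 m/s × 1.944 = 14.3 knots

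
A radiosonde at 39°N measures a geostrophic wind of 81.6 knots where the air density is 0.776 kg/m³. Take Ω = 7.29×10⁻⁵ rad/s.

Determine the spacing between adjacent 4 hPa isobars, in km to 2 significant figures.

130 km

Coriolis parameter at 39°N:
f = 2Ω sin φ = 2 × 7.29×10⁻⁵ × sin 39° = 9.18×10⁻⁵ s⁻¹
Wind speed in SI: 81.6 knots = 42.0 m/s
Geostrophic balance rearranged: |∂P/∂n| = f ρ V_g
|∂P/∂n| = 9.18×10⁻⁵ × 0.776 × 42.0 = 2.99×10⁻³ Pa/m
Isobar spacing: Δn = ΔP/|∂P/∂n| = 400 Pa / 2.99×10⁻³ Pa/m = 133826 m ≈ 130 km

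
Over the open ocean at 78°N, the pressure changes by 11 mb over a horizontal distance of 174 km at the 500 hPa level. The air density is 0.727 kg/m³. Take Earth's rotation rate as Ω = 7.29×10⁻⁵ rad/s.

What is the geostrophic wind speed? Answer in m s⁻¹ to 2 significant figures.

Coriolis parameter at 78°N:
f = 2Ω sin φ = 2 × 7.29×10⁻⁵ × sin 78° = 1.43×10⁻⁴ s⁻¹
Pressure gradient: |∂P/∂n| = 1100 Pa / 174000 m = 6.32×10⁻³ Pa/m
Geostrophic balance (pressure-gradient force = Coriolis force):
V_g = (1/(fρ)) |∂P/∂n| = 6.32×10⁻³ / (1.43×10⁻⁴ × 0.727) = 61.0 m/s

61 m s⁻¹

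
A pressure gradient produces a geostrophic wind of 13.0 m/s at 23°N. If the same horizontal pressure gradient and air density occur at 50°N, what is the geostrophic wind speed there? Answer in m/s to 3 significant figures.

6.63 m/s

With the same pressure gradient and density, V_g ∝ 1/f ∝ 1/sin φ.
V₂ = V₁ · sin φ₁ / sin φ₂ = 13.0 × sin 23° / sin 50°
V₂ = 13.0 × 0.3907/0.7660 = 6.63 m/s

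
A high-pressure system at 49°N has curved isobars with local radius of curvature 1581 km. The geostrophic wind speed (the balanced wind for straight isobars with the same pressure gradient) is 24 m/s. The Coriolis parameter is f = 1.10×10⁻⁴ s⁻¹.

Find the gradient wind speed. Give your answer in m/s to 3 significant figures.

28.8 m/s

Around a high, pressure-gradient force acts outward with centrifugal, so Coriolis balances both:
fV = (1/ρ)|∂P/∂n| + V²/R  →  V² − fR·V + fR·V_g = 0
With fR = 1.10×10⁻⁴ × 1581×10³ m = 174 m/s:
V = [fR − √((fR)² − 4 fR V_g)]/2 = [174 − √(174² − 4×174×24)]/2 = 28.8 m/s
Supergeostrophic (V > V_g = 24 m/s), as expected around a high.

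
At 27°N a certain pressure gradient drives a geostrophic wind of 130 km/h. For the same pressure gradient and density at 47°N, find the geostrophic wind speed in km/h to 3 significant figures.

With the same pressure gradient and density, V_g ∝ 1/f ∝ 1/sin φ.
V₂ = V₁ · sin φ₁ / sin φ₂ = 130 × sin 27° / sin 47°
V₂ = 130 × 0.4540/0.7314 = 80.7 km/h

80.7 km/h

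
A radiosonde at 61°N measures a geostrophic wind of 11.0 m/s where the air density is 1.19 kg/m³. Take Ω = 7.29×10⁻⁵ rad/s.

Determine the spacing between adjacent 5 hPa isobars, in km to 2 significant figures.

300 km

Coriolis parameter at 61°N:
f = 2Ω sin φ = 2 × 7.29×10⁻⁵ × sin 61° = 1.28×10⁻⁴ s⁻¹
Geostrophic balance rearranged: |∂P/∂n| = f ρ V_g
|∂P/∂n| = 1.28×10⁻⁴ × 1.19 × 11.0 = 1.67×10⁻³ Pa/m
Isobar spacing: Δn = ΔP/|∂P/∂n| = 500 Pa / 1.67×10⁻³ Pa/m = 299539 m ≈ 300 km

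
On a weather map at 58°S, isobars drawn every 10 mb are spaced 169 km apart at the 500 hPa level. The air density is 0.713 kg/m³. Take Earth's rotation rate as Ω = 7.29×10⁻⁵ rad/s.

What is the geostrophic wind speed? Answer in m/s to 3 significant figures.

Coriolis parameter at 58°S:
f = 2Ω sin φ = 2 × 7.29×10⁻⁵ × sin 58° = 1.24×10⁻⁴ s⁻¹
Pressure gradient: |∂P/∂n| = 1000 Pa / 169000 m = 5.92×10⁻³ Pa/m
Geostrophic balance (pressure-gradient force = Coriolis force):
V_g = (1/(fρ)) |∂P/∂n| = 5.92×10⁻³ / (1.24×10⁻⁴ × 0.713) = 67.1 m/s

67.1 m/s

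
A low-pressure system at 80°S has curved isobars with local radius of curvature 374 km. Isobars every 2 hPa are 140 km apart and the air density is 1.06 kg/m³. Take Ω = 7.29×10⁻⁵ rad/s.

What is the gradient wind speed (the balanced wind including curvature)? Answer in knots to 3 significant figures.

Coriolis parameter at 80°S:
f = 2Ω sin φ = 2 × 7.29×10⁻⁵ × sin 80° = 1.44×10⁻⁴ s⁻¹
Pressure gradient: |∂P/∂n| = 200 Pa / 140000 m = 1.43×10⁻³ Pa/m
Geostrophic speed: V_g = |∂P/∂n|/(fρ) = 1.43×10⁻³/(1.44×10⁻⁴ × 1.06) = 9.39 m/s
Around a low, centrifugal force acts outward with Coriolis, so pressure-gradient force balances both:
(1/ρ)|∂P/∂n| = fV + V²/R  →  V² + fR·V − fR·V_g = 0
With fR = 1.44×10⁻⁴ × 374×10³ m = 53.7 m/s:
V = [−fR + √((fR)² + 4 fR V_g)]/2 = [−53.7 + √(53.7² + 4×53.7×9.39)]/2 = 8.15 m/s
Subgeostrophic (V < V_g = 9.39 m/s), as expected around a low.
Converting: 8.15 m/s × 1.944 = 15.8 knots

15.8 knots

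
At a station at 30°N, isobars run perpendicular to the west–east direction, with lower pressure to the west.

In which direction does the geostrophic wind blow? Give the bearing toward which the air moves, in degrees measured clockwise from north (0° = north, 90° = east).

000°

The pressure-gradient force points toward the west (bearing 270°).
Geostrophic balance: in the Northern Hemisphere the Coriolis force deflects motion to the right, so the geostrophic wind blows 90° to the right of the pressure-gradient force (low pressure on the left).
Rotating 270° by 90° clockwise gives 000° — the wind blows toward the north.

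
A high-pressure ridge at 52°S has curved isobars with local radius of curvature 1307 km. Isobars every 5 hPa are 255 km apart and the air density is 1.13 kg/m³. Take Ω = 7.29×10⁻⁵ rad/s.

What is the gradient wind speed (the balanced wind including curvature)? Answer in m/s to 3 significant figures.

17.0 m/s

Coriolis parameter at 52°S:
f = 2Ω sin φ = 2 × 7.29×10⁻⁵ × sin 52° = 1.15×10⁻⁴ s⁻¹
Pressure gradient: |∂P/∂n| = 500 Pa / 255000 m = 1.96×10⁻³ Pa/m
Geostrophic speed: V_g = |∂P/∂n|/(fρ) = 1.96×10⁻³/(1.15×10⁻⁴ × 1.13) = 15.1 m/s
Around a high, pressure-gradient force acts outward with centrifugal, so Coriolis balances both:
fV = (1/ρ)|∂P/∂n| + V²/R  →  V² − fR·V + fR·V_g = 0
With fR = 1.15×10⁻⁴ × 1307×10³ m = 150 m/s:
V = [fR − √((fR)² − 4 fR V_g)]/2 = [150 − √(150² − 4×150×15.1)]/2 = 17 m/s
Supergeostrophic (V > V_g = 15.1 m/s), as expected around a high.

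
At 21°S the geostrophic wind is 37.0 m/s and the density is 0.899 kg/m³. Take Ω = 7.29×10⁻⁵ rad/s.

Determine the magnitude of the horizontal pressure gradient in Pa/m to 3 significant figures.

1.74×10⁻³ Pa/m

Coriolis parameter at 21°S:
f = 2Ω sin φ = 2 × 7.29×10⁻⁵ × sin 21° = 5.23×10⁻⁵ s⁻¹
Geostrophic balance rearranged: |∂P/∂n| = f ρ V_g
|∂P/∂n| = 5.23×10⁻⁵ × 0.899 × 37.0 = 1.74×10⁻³ Pa/m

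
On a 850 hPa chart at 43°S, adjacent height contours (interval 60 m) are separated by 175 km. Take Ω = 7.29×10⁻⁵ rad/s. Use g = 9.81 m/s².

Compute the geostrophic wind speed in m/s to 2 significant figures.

Coriolis parameter at 43°S:
f = 2Ω sin φ = 2 × 7.29×10⁻⁵ × sin 43° = 9.94×10⁻⁵ s⁻¹
Height gradient: |∂Z/∂n| = 60 m / 175000 m = 3.43×10⁻⁴
On a pressure surface, geostrophic balance gives V_g = (g/f)|∂Z/∂n|:
V_g = 9.81 × 3.43×10⁻⁴ / 9.94×10⁻⁵ = 33.8 m/s

34 m/s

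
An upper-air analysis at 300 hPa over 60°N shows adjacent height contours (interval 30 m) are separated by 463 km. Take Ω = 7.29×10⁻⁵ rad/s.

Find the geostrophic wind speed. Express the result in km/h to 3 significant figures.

Coriolis parameter at 60°N:
f = 2Ω sin φ = 2 × 7.29×10⁻⁵ × sin 60° = 1.26×10⁻⁴ s⁻¹
Height gradient: |∂Z/∂n| = 30 m / 463000 m = 6.48×10⁻⁵
On a pressure surface, geostrophic balance gives V_g = (g/f)|∂Z/∂n|:
V_g = 9.81 × 6.48×10⁻⁵ / 1.26×10⁻⁴ = 5.03 m/s
Converting: 5.03 m/s × 3.6 = 18.1 km/h

18.1 km/h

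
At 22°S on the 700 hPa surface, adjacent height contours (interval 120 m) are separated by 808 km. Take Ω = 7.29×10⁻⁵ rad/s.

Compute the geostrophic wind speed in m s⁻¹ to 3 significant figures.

Coriolis parameter at 22°S:
f = 2Ω sin φ = 2 × 7.29×10⁻⁵ × sin 22° = 5.46×10⁻⁵ s⁻¹
Height gradient: |∂Z/∂n| = 120 m / 808000 m = 1.49×10⁻⁴
On a pressure surface, geostrophic balance gives V_g = (g/f)|∂Z/∂n|:
V_g = 9.81 × 1.49×10⁻⁴ / 5.46×10⁻⁵ = 26.7 m/s

26.7 m s⁻¹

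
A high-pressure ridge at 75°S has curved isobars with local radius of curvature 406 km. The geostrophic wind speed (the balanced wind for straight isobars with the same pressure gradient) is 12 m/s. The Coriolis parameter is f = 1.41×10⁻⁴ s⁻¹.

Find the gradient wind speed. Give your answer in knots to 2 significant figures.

Around a high, pressure-gradient force acts outward with centrifugal, so Coriolis balances both:
fV = (1/ρ)|∂P/∂n| + V²/R  →  V² − fR·V + fR·V_g = 0
With fR = 1.41×10⁻⁴ × 406×10³ m = 57.2 m/s:
V = [fR − √((fR)² − 4 fR V_g)]/2 = [57.2 − √(57.2² − 4×57.2×12)]/2 = 17.1 m/s
Supergeostrophic (V > V_g = 12 m/s), as expected around a high.
Converting: 17.1 m/s × 1.944 = 33 knots

33 knots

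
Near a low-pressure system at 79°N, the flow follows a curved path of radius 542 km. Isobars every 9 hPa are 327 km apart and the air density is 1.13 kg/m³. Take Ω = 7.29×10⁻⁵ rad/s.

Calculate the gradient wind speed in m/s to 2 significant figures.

14 m/s

Coriolis parameter at 79°N:
f = 2Ω sin φ = 2 × 7.29×10⁻⁵ × sin 79° = 1.43×10⁻⁴ s⁻¹
Pressure gradient: |∂P/∂n| = 900 Pa / 327000 m = 2.75×10⁻³ Pa/m
Geostrophic speed: V_g = |∂P/∂n|/(fρ) = 2.75×10⁻³/(1.43×10⁻⁴ × 1.13) = 17.0 m/s
Around a low, centrifugal force acts outward with Coriolis, so pressure-gradient force balances both:
(1/ρ)|∂P/∂n| = fV + V²/R  →  V² + fR·V − fR·V_g = 0
With fR = 1.43×10⁻⁴ × 542×10³ m = 77.6 m/s:
V = [−fR + √((fR)² + 4 fR V_g)]/2 = [−77.6 + √(77.6² + 4×77.6×17)]/2 = 14.4 m/s
Subgeostrophic (V < V_g = 17 m/s), as expected around a low.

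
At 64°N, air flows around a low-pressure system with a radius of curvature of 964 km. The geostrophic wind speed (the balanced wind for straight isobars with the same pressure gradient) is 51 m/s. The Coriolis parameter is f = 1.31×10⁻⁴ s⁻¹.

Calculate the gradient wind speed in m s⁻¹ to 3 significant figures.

Around a low, centrifugal force acts outward with Coriolis, so pressure-gradient force balances both:
(1/ρ)|∂P/∂n| = fV + V²/R  →  V² + fR·V − fR·V_g = 0
With fR = 1.31×10⁻⁴ × 964×10³ m = 126 m/s:
V = [−fR + √((fR)² + 4 fR V_g)]/2 = [−126 + √(126² + 4×126×51)]/2 = 39 m/s
Subgeostrophic (V < V_g = 51 m/s), as expected around a low.

39.0 m s⁻¹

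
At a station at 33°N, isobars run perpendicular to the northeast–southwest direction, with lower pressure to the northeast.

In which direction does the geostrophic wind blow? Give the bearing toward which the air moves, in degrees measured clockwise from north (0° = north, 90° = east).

The pressure-gradient force points toward the northeast (bearing 045°).
Geostrophic balance: in the Northern Hemisphere the Coriolis force deflects motion to the right, so the geostrophic wind blows 90° to the right of the pressure-gradient force (low pressure on the left).
Rotating 045° by 90° clockwise gives 135° — the wind blows toward the southeast.

135°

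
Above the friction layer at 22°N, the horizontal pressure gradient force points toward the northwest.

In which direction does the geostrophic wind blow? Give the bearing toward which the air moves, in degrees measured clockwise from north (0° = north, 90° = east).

The pressure-gradient force points toward the northwest (bearing 315°).
Geostrophic balance: in the Northern Hemisphere the Coriolis force deflects motion to the right, so the geostrophic wind blows 90° to the right of the pressure-gradient force (low pressure on the left).
Rotating 315° by 90° clockwise gives 045° — the wind blows toward the northeast.

045°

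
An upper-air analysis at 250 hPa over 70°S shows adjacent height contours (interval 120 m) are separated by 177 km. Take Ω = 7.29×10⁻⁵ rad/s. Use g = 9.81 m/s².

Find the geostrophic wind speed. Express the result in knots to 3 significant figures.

Coriolis parameter at 70°S:
f = 2Ω sin φ = 2 × 7.29×10⁻⁵ × sin 70° = 1.37×10⁻⁴ s⁻¹
Height gradient: |∂Z/∂n| = 120 m / 177000 m = 6.78×10⁻⁴
On a pressure surface, geostrophic balance gives V_g = (g/f)|∂Z/∂n|:
V_g = 9.81 × 6.78×10⁻⁴ / 1.37×10⁻⁴ = 48.5 m/s
Converting: 48.5 m/s × 1.944 = 94.4 knots

94.4 knots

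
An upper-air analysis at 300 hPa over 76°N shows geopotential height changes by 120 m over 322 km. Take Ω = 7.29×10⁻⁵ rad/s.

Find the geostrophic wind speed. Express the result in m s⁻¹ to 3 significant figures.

25.8 m s⁻¹

Coriolis parameter at 76°N:
f = 2Ω sin φ = 2 × 7.29×10⁻⁵ × sin 76° = 1.41×10⁻⁴ s⁻¹
Height gradient: |∂Z/∂n| = 120 m / 322000 m = 3.73×10⁻⁴
On a pressure surface, geostrophic balance gives V_g = (g/f)|∂Z/∂n|:
V_g = 9.81 × 3.73×10⁻⁴ / 1.41×10⁻⁴ = 25.8 m/s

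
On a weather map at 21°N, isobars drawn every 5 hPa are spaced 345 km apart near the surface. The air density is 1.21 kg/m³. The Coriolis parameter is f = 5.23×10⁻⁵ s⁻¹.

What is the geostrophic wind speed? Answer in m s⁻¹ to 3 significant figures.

Pressure gradient: |∂P/∂n| = 500 Pa / 345000 m = 1.45×10⁻³ Pa/m
Geostrophic balance (pressure-gradient force = Coriolis force):
V_g = (1/(fρ)) |∂P/∂n| = 1.45×10⁻³ / (5.23×10⁻⁵ × 1.21) = 22.9 m/s

22.9 m s⁻¹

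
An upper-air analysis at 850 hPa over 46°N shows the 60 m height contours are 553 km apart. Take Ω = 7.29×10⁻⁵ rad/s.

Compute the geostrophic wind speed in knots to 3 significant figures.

Coriolis parameter at 46°N:
f = 2Ω sin φ = 2 × 7.29×10⁻⁵ × sin 46° = 1.05×10⁻⁴ s⁻¹
Height gradient: |∂Z/∂n| = 60 m / 553000 m = 1.08×10⁻⁴
On a pressure surface, geostrophic balance gives V_g = (g/f)|∂Z/∂n|:
V_g = 9.81 × 1.08×10⁻⁴ / 1.05×10⁻⁴ = 10.1 m/s
Converting: 10.1 m/s × 1.944 = 19.7 knots

19.7 knots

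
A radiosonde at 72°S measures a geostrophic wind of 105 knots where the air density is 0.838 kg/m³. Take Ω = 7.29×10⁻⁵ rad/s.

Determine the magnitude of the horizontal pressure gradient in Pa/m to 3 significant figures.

Coriolis parameter at 72°S:
f = 2Ω sin φ = 2 × 7.29×10⁻⁵ × sin 72° = 1.39×10⁻⁴ s⁻¹
Wind speed in SI: 105 knots = 54.0 m/s
Geostrophic balance rearranged: |∂P/∂n| = f ρ V_g
|∂P/∂n| = 1.39×10⁻⁴ × 0.838 × 54.0 = 6.28×10⁻³ Pa/m

6.28×10⁻³ Pa/m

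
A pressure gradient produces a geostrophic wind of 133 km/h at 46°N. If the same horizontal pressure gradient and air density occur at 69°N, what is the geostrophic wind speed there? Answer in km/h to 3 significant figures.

102 km/h

With the same pressure gradient and density, V_g ∝ 1/f ∝ 1/sin φ.
V₂ = V₁ · sin φ₁ / sin φ₂ = 133 × sin 46° / sin 69°
V₂ = 133 × 0.7193/0.9336 = 102 km/h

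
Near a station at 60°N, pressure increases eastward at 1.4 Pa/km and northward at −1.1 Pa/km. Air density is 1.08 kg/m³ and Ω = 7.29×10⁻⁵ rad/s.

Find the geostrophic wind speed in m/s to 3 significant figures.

13.1 m/s

Coriolis parameter at 60°N:
f = 2Ω sin φ = 2 × 7.29×10⁻⁵ × sin 60° = 1.26×10⁻⁴ s⁻¹
Component geostrophic relations (x east, y north):
u_g = −(1/(fρ)) ∂P/∂y,  v_g = (1/(fρ)) ∂P/∂x
u_g = −(−1.1×10⁻³)/(1.26×10⁻⁴ × 1.08) = 8.07 m/s;  v_g = (1.4×10⁻³)/(1.26×10⁻⁴ × 1.08) = 10.3 m/s
|V_g| = √(u_g² + v_g²) = 13.1 m/s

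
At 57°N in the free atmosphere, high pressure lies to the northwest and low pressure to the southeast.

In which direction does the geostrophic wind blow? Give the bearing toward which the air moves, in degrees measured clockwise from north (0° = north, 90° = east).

225°

The pressure-gradient force points toward the southeast (bearing 135°).
Geostrophic balance: in the Northern Hemisphere the Coriolis force deflects motion to the right, so the geostrophic wind blows 90° to the right of the pressure-gradient force (low pressure on the left).
Rotating 135° by 90° clockwise gives 225° — the wind blows toward the southwest.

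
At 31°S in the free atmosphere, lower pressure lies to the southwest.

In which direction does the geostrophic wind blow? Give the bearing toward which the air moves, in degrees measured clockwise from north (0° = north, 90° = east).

The pressure-gradient force points toward the southwest (bearing 225°).
Geostrophic balance: in the Southern Hemisphere the Coriolis force deflects motion to the left, so the geostrophic wind blows 90° to the left of the pressure-gradient force (low pressure on the right).
Rotating 225° by 90° counterclockwise gives 135° — the wind blows toward the southeast.

135°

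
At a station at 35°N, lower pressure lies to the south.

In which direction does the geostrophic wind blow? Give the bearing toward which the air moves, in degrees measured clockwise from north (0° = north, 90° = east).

270°

The pressure-gradient force points toward the south (bearing 180°).
Geostrophic balance: in the Northern Hemisphere the Coriolis force deflects motion to the right, so the geostrophic wind blows 90° to the right of the pressure-gradient force (low pressure on the left).
Rotating 180° by 90° clockwise gives 270° — the wind blows toward the west.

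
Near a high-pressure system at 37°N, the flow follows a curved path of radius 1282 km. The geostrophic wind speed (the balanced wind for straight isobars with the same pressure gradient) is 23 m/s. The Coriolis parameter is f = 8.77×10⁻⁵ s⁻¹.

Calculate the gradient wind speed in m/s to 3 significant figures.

32.3 m/s

Around a high, pressure-gradient force acts outward with centrifugal, so Coriolis balances both:
fV = (1/ρ)|∂P/∂n| + V²/R  →  V² − fR·V + fR·V_g = 0
With fR = 8.77×10⁻⁵ × 1282×10³ m = 112 m/s:
V = [fR − √((fR)² − 4 fR V_g)]/2 = [112 − √(112² − 4×112×23)]/2 = 32.3 m/s
Supergeostrophic (V > V_g = 23 m/s), as expected around a high.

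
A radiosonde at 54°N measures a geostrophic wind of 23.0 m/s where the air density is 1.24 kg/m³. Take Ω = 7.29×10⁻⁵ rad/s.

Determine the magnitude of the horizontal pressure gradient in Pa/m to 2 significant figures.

Coriolis parameter at 54°N:
f = 2Ω sin φ = 2 × 7.29×10⁻⁵ × sin 54° = 1.18×10⁻⁴ s⁻¹
Geostrophic balance rearranged: |∂P/∂n| = f ρ V_g
|∂P/∂n| = 1.18×10⁻⁴ × 1.24 × 23.0 = 3.36×10⁻³ Pa/m

3.4×10⁻³ Pa/m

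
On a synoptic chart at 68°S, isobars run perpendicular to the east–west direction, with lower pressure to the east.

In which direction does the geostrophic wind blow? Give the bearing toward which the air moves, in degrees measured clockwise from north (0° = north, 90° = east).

The pressure-gradient force points toward the east (bearing 090°).
Geostrophic balance: in the Southern Hemisphere the Coriolis force deflects motion to the left, so the geostrophic wind blows 90° to the left of the pressure-gradient force (low pressure on the right).
Rotating 090° by 90° counterclockwise gives 000° — the wind blows toward the north.

000°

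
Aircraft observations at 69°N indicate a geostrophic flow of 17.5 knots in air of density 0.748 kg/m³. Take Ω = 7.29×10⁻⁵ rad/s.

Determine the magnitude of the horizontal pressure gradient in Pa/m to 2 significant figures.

Coriolis parameter at 69°N:
f = 2Ω sin φ = 2 × 7.29×10⁻⁵ × sin 69° = 1.36×10⁻⁴ s⁻¹
Wind speed in SI: 17.5 knots = 9.00 m/s
Geostrophic balance rearranged: |∂P/∂n| = f ρ V_g
|∂P/∂n| = 1.36×10⁻⁴ × 0.748 × 9.00 = 9.17×10⁻⁴ Pa/m

9.2×10⁻⁴ Pa/m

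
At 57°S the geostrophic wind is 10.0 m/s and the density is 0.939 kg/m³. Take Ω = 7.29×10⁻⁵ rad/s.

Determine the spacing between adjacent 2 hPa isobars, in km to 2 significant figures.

Coriolis parameter at 57°S:
f = 2Ω sin φ = 2 × 7.29×10⁻⁵ × sin 57° = 1.22×10⁻⁴ s⁻¹
Geostrophic balance rearranged: |∂P/∂n| = f ρ V_g
|∂P/∂n| = 1.22×10⁻⁴ × 0.939 × 10.0 = 1.15×10⁻³ Pa/m
Isobar spacing: Δn = ΔP/|∂P/∂n| = 200 Pa / 1.15×10⁻³ Pa/m = 174187 m ≈ 170 km

170 km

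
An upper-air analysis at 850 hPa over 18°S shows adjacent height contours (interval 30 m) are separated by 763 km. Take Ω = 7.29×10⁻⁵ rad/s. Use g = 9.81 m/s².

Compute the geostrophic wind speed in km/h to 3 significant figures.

Coriolis parameter at 18°S:
f = 2Ω sin φ = 2 × 7.29×10⁻⁵ × sin 18° = 4.51×10⁻⁵ s⁻¹
Height gradient: |∂Z/∂n| = 30 m / 763000 m = 3.93×10⁻⁵
On a pressure surface, geostrophic balance gives V_g = (g/f)|∂Z/∂n|:
V_g = 9.81 × 3.93×10⁻⁵ / 4.51×10⁻⁵ = 8.56 m/s
Converting: 8.56 m/s × 3.6 = 30.8 km/h

30.8 km/h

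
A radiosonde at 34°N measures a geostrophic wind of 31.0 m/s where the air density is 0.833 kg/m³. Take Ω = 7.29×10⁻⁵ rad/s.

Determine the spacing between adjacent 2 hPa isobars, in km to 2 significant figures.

Coriolis parameter at 34°N:
f = 2Ω sin φ = 2 × 7.29×10⁻⁵ × sin 34° = 8.15×10⁻⁵ s⁻¹
Geostrophic balance rearranged: |∂P/∂n| = f ρ V_g
|∂P/∂n| = 8.15×10⁻⁵ × 0.833 × 31.0 = 2.11×10⁻³ Pa/m
Isobar spacing: Δn = ΔP/|∂P/∂n| = 200 Pa / 2.11×10⁻³ Pa/m = 94996 m ≈ 95 km

95 km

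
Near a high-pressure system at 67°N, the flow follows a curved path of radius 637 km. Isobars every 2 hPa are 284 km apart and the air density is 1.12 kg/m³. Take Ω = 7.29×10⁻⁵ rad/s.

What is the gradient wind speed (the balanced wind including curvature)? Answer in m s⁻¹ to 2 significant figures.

5.0 m s⁻¹

Coriolis parameter at 67°N:
f = 2Ω sin φ = 2 × 7.29×10⁻⁵ × sin 67° = 1.34×10⁻⁴ s⁻¹
Pressure gradient: |∂P/∂n| = 200 Pa / 284000 m = 7.04×10⁻⁴ Pa/m
Geostrophic speed: V_g = |∂P/∂n|/(fρ) = 7.04×10⁻⁴/(1.34×10⁻⁴ × 1.12) = 4.69 m/s
Around a high, pressure-gradient force acts outward with centrifugal, so Coriolis balances both:
fV = (1/ρ)|∂P/∂n| + V²/R  →  V² − fR·V + fR·V_g = 0
With fR = 1.34×10⁻⁴ × 637×10³ m = 85.5 m/s:
V = [fR − √((fR)² − 4 fR V_g)]/2 = [85.5 − √(85.5² − 4×85.5×4.69)]/2 = 4.97 m/s
Supergeostrophic (V > V_g = 4.69 m/s), as expected around a high.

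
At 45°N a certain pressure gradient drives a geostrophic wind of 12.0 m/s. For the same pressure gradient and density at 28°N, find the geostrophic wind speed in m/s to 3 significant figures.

With the same pressure gradient and density, V_g ∝ 1/f ∝ 1/sin φ.
V₂ = V₁ · sin φ₁ / sin φ₂ = 12.0 × sin 45° / sin 28°
V₂ = 12.0 × 0.7071/0.4695 = 18.1 m/s

18.1 m/s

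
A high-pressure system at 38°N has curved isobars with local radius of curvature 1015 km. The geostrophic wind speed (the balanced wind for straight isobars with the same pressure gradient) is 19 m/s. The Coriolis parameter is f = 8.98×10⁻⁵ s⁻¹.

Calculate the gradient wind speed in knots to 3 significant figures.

52.5 knots

Around a high, pressure-gradient force acts outward with centrifugal, so Coriolis balances both:
fV = (1/ρ)|∂P/∂n| + V²/R  →  V² − fR·V + fR·V_g = 0
With fR = 8.98×10⁻⁵ × 1015×10³ m = 91.1 m/s:
V = [fR − √((fR)² − 4 fR V_g)]/2 = [91.1 − √(91.1² − 4×91.1×19)]/2 = 27 m/s
Supergeostrophic (V > V_g = 19 m/s), as expected around a high.
Converting: 27 m/s × 1.944 = 52.5 knots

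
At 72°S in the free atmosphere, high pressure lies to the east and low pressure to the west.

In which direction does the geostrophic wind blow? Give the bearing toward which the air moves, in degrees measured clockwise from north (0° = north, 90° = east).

180°

The pressure-gradient force points toward the west (bearing 270°).
Geostrophic balance: in the Southern Hemisphere the Coriolis force deflects motion to the left, so the geostrophic wind blows 90° to the left of the pressure-gradient force (low pressure on the right).
Rotating 270° by 90° counterclockwise gives 180° — the wind blows toward the south.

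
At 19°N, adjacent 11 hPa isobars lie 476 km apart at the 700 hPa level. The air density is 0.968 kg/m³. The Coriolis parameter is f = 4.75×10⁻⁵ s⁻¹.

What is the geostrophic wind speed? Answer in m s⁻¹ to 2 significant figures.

50 m s⁻¹

Pressure gradient: |∂P/∂n| = 1100 Pa / 476000 m = 2.31×10⁻³ Pa/m
Geostrophic balance (pressure-gradient force = Coriolis force):
V_g = (1/(fρ)) |∂P/∂n| = 2.31×10⁻³ / (4.75×10⁻⁵ × 0.968) = 50.3 m/s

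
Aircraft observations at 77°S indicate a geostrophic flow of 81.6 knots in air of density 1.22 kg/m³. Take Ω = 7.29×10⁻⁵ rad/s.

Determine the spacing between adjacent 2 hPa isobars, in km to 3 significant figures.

Coriolis parameter at 77°S:
f = 2Ω sin φ = 2 × 7.29×10⁻⁵ × sin 77° = 1.42×10⁻⁴ s⁻¹
Wind speed in SI: 81.6 knots = 42.0 m/s
Geostrophic balance rearranged: |∂P/∂n| = f ρ V_g
|∂P/∂n| = 1.42×10⁻⁴ × 1.22 × 42.0 = 7.28×10⁻³ Pa/m
Isobar spacing: Δn = ΔP/|∂P/∂n| = 200 Pa / 7.28×10⁻³ Pa/m = 27489 m ≈ 27.5 km

27.5 km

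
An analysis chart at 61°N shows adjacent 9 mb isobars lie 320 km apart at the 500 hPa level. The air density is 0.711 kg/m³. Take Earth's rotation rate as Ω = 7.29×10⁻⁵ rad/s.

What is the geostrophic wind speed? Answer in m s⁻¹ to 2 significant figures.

Coriolis parameter at 61°N:
f = 2Ω sin φ = 2 × 7.29×10⁻⁵ × sin 61° = 1.28×10⁻⁴ s⁻¹
Pressure gradient: |∂P/∂n| = 900 Pa / 320000 m = 2.81×10⁻³ Pa/m
Geostrophic balance (pressure-gradient force = Coriolis force):
V_g = (1/(fρ)) |∂P/∂n| = 2.81×10⁻³ / (1.28×10⁻⁴ × 0.711) = 31.0 m/s

31 m s⁻¹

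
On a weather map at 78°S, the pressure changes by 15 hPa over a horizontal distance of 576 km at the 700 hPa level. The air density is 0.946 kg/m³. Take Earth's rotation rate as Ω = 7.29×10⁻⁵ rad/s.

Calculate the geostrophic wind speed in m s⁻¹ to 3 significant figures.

Coriolis parameter at 78°S:
f = 2Ω sin φ = 2 × 7.29×10⁻⁵ × sin 78° = 1.43×10⁻⁴ s⁻¹
Pressure gradient: |∂P/∂n| = 1500 Pa / 576000 m = 2.60×10⁻³ Pa/m
Geostrophic balance (pressure-gradient force = Coriolis force):
V_g = (1/(fρ)) |∂P/∂n| = 2.60×10⁻³ / (1.43×10⁻⁴ × 0.946) = 19.3 m/s

19.3 m s⁻¹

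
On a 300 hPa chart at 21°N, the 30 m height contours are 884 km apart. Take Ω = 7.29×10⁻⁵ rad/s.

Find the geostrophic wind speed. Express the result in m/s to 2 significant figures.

6.4 m/s

Coriolis parameter at 21°N:
f = 2Ω sin φ = 2 × 7.29×10⁻⁵ × sin 21° = 5.23×10⁻⁵ s⁻¹
Height gradient: |∂Z/∂n| = 30 m / 884000 m = 3.39×10⁻⁵
On a pressure surface, geostrophic balance gives V_g = (g/f)|∂Z/∂n|:
V_g = 9.81 × 3.39×10⁻⁵ / 5.23×10⁻⁵ = 6.37 m/s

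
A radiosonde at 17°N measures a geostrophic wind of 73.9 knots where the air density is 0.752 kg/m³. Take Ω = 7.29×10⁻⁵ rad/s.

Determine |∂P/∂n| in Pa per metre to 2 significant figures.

1.2×10⁻³ Pa/m

Coriolis parameter at 17°N:
f = 2Ω sin φ = 2 × 7.29×10⁻⁵ × sin 17° = 4.26×10⁻⁵ s⁻¹
Wind speed in SI: 73.9 knots = 38.0 m/s
Geostrophic balance rearranged: |∂P/∂n| = f ρ V_g
|∂P/∂n| = 4.26×10⁻⁵ × 0.752 × 38.0 = 1.22×10⁻³ Pa/m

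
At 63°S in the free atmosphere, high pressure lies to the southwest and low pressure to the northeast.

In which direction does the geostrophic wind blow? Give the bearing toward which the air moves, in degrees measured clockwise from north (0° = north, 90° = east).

315°

The pressure-gradient force points toward the northeast (bearing 045°).
Geostrophic balance: in the Southern Hemisphere the Coriolis force deflects motion to the left, so the geostrophic wind blows 90° to the left of the pressure-gradient force (low pressure on the right).
Rotating 045° by 90° counterclockwise gives 315° — the wind blows toward the northwest.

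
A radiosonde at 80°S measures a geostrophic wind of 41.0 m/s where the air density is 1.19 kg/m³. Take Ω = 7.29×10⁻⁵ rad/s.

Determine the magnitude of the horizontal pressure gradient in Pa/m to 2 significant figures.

7.0×10⁻³ Pa/m

Coriolis parameter at 80°S:
f = 2Ω sin φ = 2 × 7.29×10⁻⁵ × sin 80° = 1.44×10⁻⁴ s⁻¹
Geostrophic balance rearranged: |∂P/∂n| = f ρ V_g
|∂P/∂n| = 1.44×10⁻⁴ × 1.19 × 41.0 = 7.01×10⁻³ Pa/m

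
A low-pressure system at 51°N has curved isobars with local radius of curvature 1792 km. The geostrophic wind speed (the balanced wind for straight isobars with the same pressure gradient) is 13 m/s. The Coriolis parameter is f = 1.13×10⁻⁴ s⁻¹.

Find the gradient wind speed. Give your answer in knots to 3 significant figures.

Around a low, centrifugal force acts outward with Coriolis, so pressure-gradient force balances both:
(1/ρ)|∂P/∂n| = fV + V²/R  →  V² + fR·V − fR·V_g = 0
With fR = 1.13×10⁻⁴ × 1792×10³ m = 202 m/s:
V = [−fR + √((fR)² + 4 fR V_g)]/2 = [−202 + √(202² + 4×202×13)]/2 = 12.3 m/s
Subgeostrophic (V < V_g = 13 m/s), as expected around a low.
Converting: 12.3 m/s × 1.944 = 23.8 knots

23.8 knots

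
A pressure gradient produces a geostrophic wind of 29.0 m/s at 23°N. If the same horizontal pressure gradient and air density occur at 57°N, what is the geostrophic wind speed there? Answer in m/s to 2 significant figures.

14 m/s

With the same pressure gradient and density, V_g ∝ 1/f ∝ 1/sin φ.
V₂ = V₁ · sin φ₁ / sin φ₂ = 29.0 × sin 23° / sin 57°
V₂ = 29.0 × 0.3907/0.8387 = 14 m/s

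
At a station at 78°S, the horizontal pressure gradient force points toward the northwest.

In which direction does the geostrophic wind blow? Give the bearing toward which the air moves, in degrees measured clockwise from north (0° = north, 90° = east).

The pressure-gradient force points toward the northwest (bearing 315°).
Geostrophic balance: in the Southern Hemisphere the Coriolis force deflects motion to the left, so the geostrophic wind blows 90° to the left of the pressure-gradient force (low pressure on the right).
Rotating 315° by 90° counterclockwise gives 225° — the wind blows toward the southwest.

225°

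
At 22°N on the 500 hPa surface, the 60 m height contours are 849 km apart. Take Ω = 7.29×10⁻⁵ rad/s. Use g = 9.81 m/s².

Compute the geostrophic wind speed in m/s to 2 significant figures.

Coriolis parameter at 22°N:
f = 2Ω sin φ = 2 × 7.29×10⁻⁵ × sin 22° = 5.46×10⁻⁵ s⁻¹
Height gradient: |∂Z/∂n| = 60 m / 849000 m = 7.07×10⁻⁵
On a pressure surface, geostrophic balance gives V_g = (g/f)|∂Z/∂n|:
V_g = 9.81 × 7.07×10⁻⁵ / 5.46×10⁻⁵ = 12.7 m/s

13 m/s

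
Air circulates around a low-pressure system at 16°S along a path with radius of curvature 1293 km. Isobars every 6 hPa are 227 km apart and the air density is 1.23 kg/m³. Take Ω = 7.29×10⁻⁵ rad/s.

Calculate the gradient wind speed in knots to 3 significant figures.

Coriolis parameter at 16°S:
f = 2Ω sin φ = 2 × 7.29×10⁻⁵ × sin 16° = 4.02×10⁻⁵ s⁻¹
Pressure gradient: |∂P/∂n| = 600 Pa / 227000 m = 2.64×10⁻³ Pa/m
Geostrophic speed: V_g = |∂P/∂n|/(fρ) = 2.64×10⁻³/(4.02×10⁻⁵ × 1.23) = 53.5 m/s
Around a low, centrifugal force acts outward with Coriolis, so pressure-gradient force balances both:
(1/ρ)|∂P/∂n| = fV + V²/R  →  V² + fR·V − fR·V_g = 0
With fR = 4.02×10⁻⁵ × 1293×10³ m = 52.0 m/s:
V = [−fR + √((fR)² + 4 fR V_g)]/2 = [−52.0 + √(52.0² + 4×52.0×53.5)]/2 = 32.8 m/s
Subgeostrophic (V < V_g = 53.5 m/s), as expected around a low.
Converting: 32.8 m/s × 1.944 = 63.7 knots

63.7 knots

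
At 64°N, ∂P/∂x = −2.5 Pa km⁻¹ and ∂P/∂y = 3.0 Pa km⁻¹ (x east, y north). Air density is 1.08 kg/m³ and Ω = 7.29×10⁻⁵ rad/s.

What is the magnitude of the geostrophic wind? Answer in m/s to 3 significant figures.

27.6 m/s

Coriolis parameter at 64°N:
f = 2Ω sin φ = 2 × 7.29×10⁻⁵ × sin 64° = 1.31×10⁻⁴ s⁻¹
Component geostrophic relations (x east, y north):
u_g = −(1/(fρ)) ∂P/∂y,  v_g = (1/(fρ)) ∂P/∂x
u_g = −(3.0×10⁻³)/(1.31×10⁻⁴ × 1.08) = −21.2 m/s;  v_g = (−2.5×10⁻³)/(1.31×10⁻⁴ × 1.08) = −17.7 m/s
|V_g| = √(u_g² + v_g²) = 27.6 m/s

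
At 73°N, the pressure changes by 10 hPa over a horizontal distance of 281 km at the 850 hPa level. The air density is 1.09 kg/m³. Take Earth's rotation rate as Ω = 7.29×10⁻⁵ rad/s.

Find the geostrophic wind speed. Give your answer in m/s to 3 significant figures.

23.4 m/s

Coriolis parameter at 73°N:
f = 2Ω sin φ = 2 × 7.29×10⁻⁵ × sin 73° = 1.39×10⁻⁴ s⁻¹
Pressure gradient: |∂P/∂n| = 1000 Pa / 281000 m = 3.56×10⁻³ Pa/m
Geostrophic balance (pressure-gradient force = Coriolis force):
V_g = (1/(fρ)) |∂P/∂n| = 3.56×10⁻³ / (1.39×10⁻⁴ × 1.09) = 23.4 m/s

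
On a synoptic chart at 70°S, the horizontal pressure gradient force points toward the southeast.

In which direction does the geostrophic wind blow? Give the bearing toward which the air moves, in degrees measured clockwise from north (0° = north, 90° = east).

The pressure-gradient force points toward the southeast (bearing 135°).
Geostrophic balance: in the Southern Hemisphere the Coriolis force deflects motion to the left, so the geostrophic wind blows 90° to the left of the pressure-gradient force (low pressure on the right).
Rotating 135° by 90° counterclockwise gives 045° — the wind blows toward the northeast.

045°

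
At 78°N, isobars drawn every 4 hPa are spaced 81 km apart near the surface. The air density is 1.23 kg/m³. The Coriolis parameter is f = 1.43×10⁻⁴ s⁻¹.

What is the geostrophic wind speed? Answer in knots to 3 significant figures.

54.6 knots

Pressure gradient: |∂P/∂n| = 400 Pa / 81000 m = 4.94×10⁻³ Pa/m
Geostrophic balance (pressure-gradient force = Coriolis force):
V_g = (1/(fρ)) |∂P/∂n| = 4.94×10⁻³ / (1.43×10⁻⁴ × 1.23) = 28.1 m/s
Converting: 28.1 m/s × 1.944 = 54.6 knots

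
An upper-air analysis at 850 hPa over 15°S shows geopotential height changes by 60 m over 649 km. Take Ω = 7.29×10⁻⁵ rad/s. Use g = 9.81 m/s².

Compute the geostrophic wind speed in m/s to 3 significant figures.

Coriolis parameter at 15°S:
f = 2Ω sin φ = 2 × 7.29×10⁻⁵ × sin 15° = 3.77×10⁻⁵ s⁻¹
Height gradient: |∂Z/∂n| = 60 m / 649000 m = 9.24×10⁻⁵
On a pressure surface, geostrophic balance gives V_g = (g/f)|∂Z/∂n|:
V_g = 9.81 × 9.24×10⁻⁵ / 3.77×10⁻⁵ = 24.0 m/s

24.0 m/s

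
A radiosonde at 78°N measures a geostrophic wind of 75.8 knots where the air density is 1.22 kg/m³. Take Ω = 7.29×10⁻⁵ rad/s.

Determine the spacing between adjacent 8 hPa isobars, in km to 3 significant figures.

118 km

Coriolis parameter at 78°N:
f = 2Ω sin φ = 2 × 7.29×10⁻⁵ × sin 78° = 1.43×10⁻⁴ s⁻¹
Wind speed in SI: 75.8 knots = 39.0 m/s
Geostrophic balance rearranged: |∂P/∂n| = f ρ V_g
|∂P/∂n| = 1.43×10⁻⁴ × 1.22 × 39.0 = 6.78×10⁻³ Pa/m
Isobar spacing: Δn = ΔP/|∂P/∂n| = 800 Pa / 6.78×10⁻³ Pa/m = 117913 m ≈ 118 km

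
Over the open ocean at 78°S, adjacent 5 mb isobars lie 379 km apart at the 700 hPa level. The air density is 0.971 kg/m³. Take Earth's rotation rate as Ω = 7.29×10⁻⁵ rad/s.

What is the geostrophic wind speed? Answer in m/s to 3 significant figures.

9.53 m/s

Coriolis parameter at 78°S:
f = 2Ω sin φ = 2 × 7.29×10⁻⁵ × sin 78° = 1.43×10⁻⁴ s⁻¹
Pressure gradient: |∂P/∂n| = 500 Pa / 379000 m = 1.32×10⁻³ Pa/m
Geostrophic balance (pressure-gradient force = Coriolis force):
V_g = (1/(fρ)) |∂P/∂n| = 1.32×10⁻³ / (1.43×10⁻⁴ × 0.971) = 9.53 m/s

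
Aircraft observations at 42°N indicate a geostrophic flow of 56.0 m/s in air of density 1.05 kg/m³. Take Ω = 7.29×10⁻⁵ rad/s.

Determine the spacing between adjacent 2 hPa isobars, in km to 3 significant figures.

34.9 km

Coriolis parameter at 42°N:
f = 2Ω sin φ = 2 × 7.29×10⁻⁵ × sin 42° = 9.76×10⁻⁵ s⁻¹
Geostrophic balance rearranged: |∂P/∂n| = f ρ V_g
|∂P/∂n| = 9.76×10⁻⁵ × 1.05 × 56.0 = 5.74×10⁻³ Pa/m
Isobar spacing: Δn = ΔP/|∂P/∂n| = 200 Pa / 5.74×10⁻³ Pa/m = 34865 m ≈ 34.9 km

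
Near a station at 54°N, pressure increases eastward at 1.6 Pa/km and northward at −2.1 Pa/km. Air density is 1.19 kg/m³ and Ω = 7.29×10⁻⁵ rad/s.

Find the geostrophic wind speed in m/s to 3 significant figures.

18.8 m/s

Coriolis parameter at 54°N:
f = 2Ω sin φ = 2 × 7.29×10⁻⁵ × sin 54° = 1.18×10⁻⁴ s⁻¹
Component geostrophic relations (x east, y north):
u_g = −(1/(fρ)) ∂P/∂y,  v_g = (1/(fρ)) ∂P/∂x
u_g = −(−2.1×10⁻³)/(1.18×10⁻⁴ × 1.19) = 15.0 m/s;  v_g = (1.6×10⁻³)/(1.18×10⁻⁴ × 1.19) = 11.4 m/s
|V_g| = √(u_g² + v_g²) = 18.8 m/s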